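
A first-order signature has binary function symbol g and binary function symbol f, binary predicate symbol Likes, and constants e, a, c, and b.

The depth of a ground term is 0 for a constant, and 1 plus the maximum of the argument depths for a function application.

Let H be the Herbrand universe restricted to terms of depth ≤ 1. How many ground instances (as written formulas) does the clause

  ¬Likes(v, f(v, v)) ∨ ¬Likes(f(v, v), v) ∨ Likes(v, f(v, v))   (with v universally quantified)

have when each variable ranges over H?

Ground terms of depth ≤ 1:
  Let N_k = |{terms of depth ≤ k}|. Then N_0 = 4 and N_k = 4 + N_{k-1}^2 + N_{k-1}^2 for k ≥ 1 (one summand per function symbol, arity giving the exponent).
  N_0 = 4
  N_1 = 4 + 4^2 + 4^2 = 36
So there are 36 ground terms available for substitution.
The clause has 1 distinct variable (v), which appears in the body. In the free term algebra distinct substitutions yield syntactically distinct ground instances.
Number of ground instances = 36.

36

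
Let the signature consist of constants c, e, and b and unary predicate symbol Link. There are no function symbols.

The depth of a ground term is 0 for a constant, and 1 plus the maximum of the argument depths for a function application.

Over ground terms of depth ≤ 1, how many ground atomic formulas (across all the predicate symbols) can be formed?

First count ground terms of depth ≤ 1.
With no function symbols every ground term is a constant, so there are exactly 3 ground terms at every depth bound.
N_0 = 3
N_1 = 3
So |H| = 3.
Ground atoms are formed by filling each argument slot of a predicate with a term from H, so an r-ary predicate gives |H|^r atoms:
  Link: 3
Total ground atoms: 3.

3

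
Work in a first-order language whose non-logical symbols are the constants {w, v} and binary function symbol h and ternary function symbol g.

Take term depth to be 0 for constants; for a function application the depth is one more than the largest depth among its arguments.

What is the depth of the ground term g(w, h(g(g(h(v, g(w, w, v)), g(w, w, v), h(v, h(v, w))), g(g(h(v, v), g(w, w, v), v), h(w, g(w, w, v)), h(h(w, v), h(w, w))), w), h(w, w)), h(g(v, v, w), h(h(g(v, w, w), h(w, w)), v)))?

depth(g(w, w, v)) = 1 + max(0, 0, 0) = 1
depth(h(v, g(w, w, v))) = 1 + max(0, 1) = 2
depth(h(v, w)) = 1 + max(0, 0) = 1
depth(h(v, h(v, w))) = 1 + max(0, 1) = 2
depth(g(h(v, g(w, w, v)), g(w, w, v), h(v, h(v, w)))) = 1 + max(2, 1, 2) = 3
depth(h(v, v)) = 1 + max(0, 0) = 1
depth(g(h(v, v), g(w, w, v), v)) = 1 + max(1, 1, 0) = 2
depth(h(w, g(w, w, v))) = 1 + max(0, 1) = 2
depth(h(w, v)) = 1 + max(0, 0) = 1
depth(h(w, w)) = 1 + max(0, 0) = 1
depth(h(h(w, v), h(w, w))) = 1 + max(1, 1) = 2
depth(g(g(h(v, v), g(w, w, v), v), h(w, g(w, w, v)), h(h(w, v), h(w, w)))) = 1 + max(2, 2, 2) = 3
depth(g(g(h(v, g(w, w, v)), g(w, w, v), h(v, h(v, w))), g(g(h(v, v), g(w, w, v), v), h(w, g(w, w, v)), h(h(w, v), h(w, w))), w)) = 1 + max(3, 3, 0) = 4
depth(h(g(g(h(v, g(w, w, v)), g(w, w, v), h(v, h(v, w))), g(g(h(v, v), g(w, w, v), v), h(w, g(w, w, v)), h(h(w, v), h(w, w))), w), h(w, w))) = 1 + max(4, 1) = 5
depth(g(v, v, w)) = 1 + max(0, 0, 0) = 1
depth(g(v, w, w)) = 1 + max(0, 0, 0) = 1
depth(h(g(v, w, w), h(w, w))) = 1 + max(1, 1) = 2
depth(h(h(g(v, w, w), h(w, w)), v)) = 1 + max(2, 0) = 3
depth(h(g(v, v, w), h(h(g(v, w, w), h(w, w)), v))) = 1 + max(1, 3) = 4
depth(g(w, h(g(g(h(v, g(w, w, v)), g(w, w, v), h(v, h(v, w))), g(g(h(v, v), g(w, w, v), v), h(w, g(w, w, v)), h(h(w, v), h(w, w))), w), h(w, w)), h(g(v, v, w), h(h(g(v, w, w), h(w, w)), v)))) = 1 + max(0, 5, 4) = 6

6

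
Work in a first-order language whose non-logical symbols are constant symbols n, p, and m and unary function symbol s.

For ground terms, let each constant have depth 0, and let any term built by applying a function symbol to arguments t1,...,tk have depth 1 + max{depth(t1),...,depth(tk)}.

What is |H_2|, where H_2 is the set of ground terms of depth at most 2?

9

Count level by level. With function symbols s/1, the terms of depth ≤ k are the 3 constants together with each function applied to depth-≤(k−1) tuples, so N_k = 3 + N_{k-1}.
N_0 = 3
N_1 = 3 + 3 = 6
N_2 = 3 + 6 = 9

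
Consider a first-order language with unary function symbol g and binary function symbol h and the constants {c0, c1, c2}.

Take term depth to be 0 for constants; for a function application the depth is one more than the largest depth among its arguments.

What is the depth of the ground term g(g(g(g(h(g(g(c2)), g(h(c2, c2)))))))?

depth(g(c2)) = 1 + depth(c2) = 1 + 0 = 1
depth(g(g(c2))) = 1 + depth(g(c2)) = 1 + 1 = 2
depth(h(c2, c2)) = 1 + max(0, 0) = 1
depth(g(h(c2, c2))) = 1 + depth(h(c2, c2)) = 1 + 1 = 2
depth(h(g(g(c2)), g(h(c2, c2)))) = 1 + max(2, 2) = 3
depth(g(h(g(g(c2)), g(h(c2, c2))))) = 1 + depth(h(g(g(c2)), g(h(c2, c2)))) = 1 + 3 = 4
depth(g(g(h(g(g(c2)), g(h(c2, c2)))))) = 1 + depth(g(h(g(g(c2)), g(h(c2, c2))))) = 1 + 4 = 5
depth(g(g(g(h(g(g(c2)), g(h(c2, c2))))))) = 1 + depth(g(g(h(g(g(c2)), g(h(c2, c2)))))) = 1 + 5 = 6
depth(g(g(g(g(h(g(g(c2)), g(h(c2, c2)))))))) = 1 + depth(g(g(g(h(g(g(c2)), g(h(c2, c2))))))) = 1 + 6 = 7

7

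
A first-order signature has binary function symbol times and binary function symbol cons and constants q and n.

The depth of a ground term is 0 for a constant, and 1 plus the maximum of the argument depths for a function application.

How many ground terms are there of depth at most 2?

Let N_k = |{terms of depth ≤ k}|. Then N_0 = 2 and N_k = 2 + N_{k-1}^2 + N_{k-1}^2 for k ≥ 1 (one summand per function symbol, arity giving the exponent).
N_0 = 2
N_1 = 2 + 2^2 + 2^2 = 10
N_2 = 2 + 10^2 + 10^2 = 202

202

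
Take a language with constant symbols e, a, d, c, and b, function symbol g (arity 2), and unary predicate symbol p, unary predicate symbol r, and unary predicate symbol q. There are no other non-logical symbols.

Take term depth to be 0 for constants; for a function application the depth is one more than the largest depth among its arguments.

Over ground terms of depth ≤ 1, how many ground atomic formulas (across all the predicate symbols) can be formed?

First count ground terms of depth ≤ 1.
Let N_k count ground terms of depth at most k. Each non-constant term of depth ≤ k is some function symbol applied to depth-≤(k−1) arguments, giving N_k = 5 + N_{k-1}^2.
N_0 = 5
N_1 = 5 + 5^2 = 30
So |H| = 30.
For each predicate symbol, the number of ground atoms is |H| raised to its arity; summing:
  p: 30;  r: 30;  q: 30
Total ground atoms: 30 + 30 + 30 = 90.

90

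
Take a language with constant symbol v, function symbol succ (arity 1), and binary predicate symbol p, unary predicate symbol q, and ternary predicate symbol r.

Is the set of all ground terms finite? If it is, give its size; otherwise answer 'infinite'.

infinite

The signature has at least one function symbol (succ, arity 1) and at least one constant (v).
Iterating succ gives infinitely many distinct ground terms: v, succ(v), succ(succ(v)), ...
So the Herbrand universe is infinite.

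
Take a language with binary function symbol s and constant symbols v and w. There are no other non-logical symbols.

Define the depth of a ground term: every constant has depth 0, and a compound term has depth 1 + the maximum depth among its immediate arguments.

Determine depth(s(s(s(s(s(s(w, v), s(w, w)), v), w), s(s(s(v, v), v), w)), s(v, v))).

6

depth(s(w, v)) = 1 + max(0, 0) = 1
depth(s(w, w)) = 1 + max(0, 0) = 1
depth(s(s(w, v), s(w, w))) = 1 + max(1, 1) = 2
depth(s(s(s(w, v), s(w, w)), v)) = 1 + max(2, 0) = 3
depth(s(s(s(s(w, v), s(w, w)), v), w)) = 1 + max(3, 0) = 4
depth(s(v, v)) = 1 + max(0, 0) = 1
depth(s(s(v, v), v)) = 1 + max(1, 0) = 2
depth(s(s(s(v, v), v), w)) = 1 + max(2, 0) = 3
depth(s(s(s(s(s(w, v), s(w, w)), v), w), s(s(s(v, v), v), w))) = 1 + max(4, 3) = 5
depth(s(s(s(s(s(s(w, v), s(w, w)), v), w), s(s(s(v, v), v), w)), s(v, v))) = 1 + max(5, 1) = 6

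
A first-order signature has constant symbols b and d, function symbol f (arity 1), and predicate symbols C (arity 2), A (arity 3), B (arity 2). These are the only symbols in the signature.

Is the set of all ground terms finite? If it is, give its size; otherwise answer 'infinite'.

infinite

The signature has at least one function symbol (f, arity 1) and at least one constant (b).
Iterating f gives infinitely many distinct ground terms: b, f(b), f(f(b)), ...
So the Herbrand universe is infinite.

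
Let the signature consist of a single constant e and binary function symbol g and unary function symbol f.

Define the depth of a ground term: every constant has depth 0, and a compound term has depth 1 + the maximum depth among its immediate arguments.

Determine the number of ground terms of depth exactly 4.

Let N_k count ground terms of depth at most k. Each non-constant term of depth ≤ k is some function symbol applied to depth-≤(k−1) arguments, giving N_k = 1 + N_{k-1}^2 + N_{k-1}.
N_0 = 1
N_1 = 1 + 1^2 + 1 = 3
N_2 = 1 + 3^2 + 3 = 13
N_3 = 1 + 13^2 + 13 = 183
N_4 = 1 + 183^2 + 183 = 33673
Terms of depth exactly 4: N_4 − N_3 = 33673 − 183 = 33490.

33490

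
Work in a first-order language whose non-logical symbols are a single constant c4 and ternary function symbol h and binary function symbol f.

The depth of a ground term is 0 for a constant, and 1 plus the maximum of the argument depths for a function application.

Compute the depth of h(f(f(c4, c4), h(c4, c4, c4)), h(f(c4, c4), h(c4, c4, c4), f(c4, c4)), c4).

depth(f(c4, c4)) = 1 + max(0, 0) = 1
depth(h(c4, c4, c4)) = 1 + max(0, 0, 0) = 1
depth(f(f(c4, c4), h(c4, c4, c4))) = 1 + max(1, 1) = 2
depth(h(f(c4, c4), h(c4, c4, c4), f(c4, c4))) = 1 + max(1, 1, 1) = 2
depth(h(f(f(c4, c4), h(c4, c4, c4)), h(f(c4, c4), h(c4, c4, c4), f(c4, c4)), c4)) = 1 + max(2, 2, 0) = 3

3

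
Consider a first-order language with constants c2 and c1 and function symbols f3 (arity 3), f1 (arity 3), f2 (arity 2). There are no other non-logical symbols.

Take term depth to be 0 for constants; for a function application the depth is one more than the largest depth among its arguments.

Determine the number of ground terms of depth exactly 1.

If N_k denotes the number of depth-≤k ground terms, the 2 constants give N_0 = 2, and each function symbol of arity r contributes N_{k-1}^r new terms at level k: N_k = 2 + N_{k-1}^3 + N_{k-1}^3 + N_{k-1}^2.
N_0 = 2
N_1 = 2 + 2^3 + 2^3 + 2^2 = 22
Terms of depth exactly 1: N_1 − N_0 = 22 − 2 = 20.

20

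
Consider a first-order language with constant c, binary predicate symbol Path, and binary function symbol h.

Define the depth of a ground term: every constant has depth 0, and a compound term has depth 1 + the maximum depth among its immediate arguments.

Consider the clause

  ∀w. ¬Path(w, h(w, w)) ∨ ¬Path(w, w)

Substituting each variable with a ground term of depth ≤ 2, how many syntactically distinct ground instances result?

5

Ground terms of depth ≤ 2:
  Let N_k = |{terms of depth ≤ k}|. Then N_0 = 1 and N_k = 1 + N_{k-1}^2 for k ≥ 1 (one summand per function symbol, arity giving the exponent).
  N_0 = 1
  N_1 = 1 + 1^2 = 2
  N_2 = 1 + 2^2 = 5
  Explicitly: c, h(c, c), h(c, h(c, c)), h(h(c, c), c), h(h(c, c), h(c, c)).
So there are 5 ground terms available for substitution.
The body mentions the single quantified variable w; since ground terms form a free algebra, no two substitutions collapse to the same formula.
Number of ground instances = 5.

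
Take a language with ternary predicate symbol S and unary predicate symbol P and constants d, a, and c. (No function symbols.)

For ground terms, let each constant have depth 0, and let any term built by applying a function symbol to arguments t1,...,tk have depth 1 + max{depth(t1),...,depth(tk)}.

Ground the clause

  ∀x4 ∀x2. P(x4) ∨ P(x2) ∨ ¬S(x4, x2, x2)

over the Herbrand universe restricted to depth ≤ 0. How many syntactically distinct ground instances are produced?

9

Ground terms of depth ≤ 0:
  With no function symbols every ground term is a constant, so there are exactly 3 ground terms at every depth bound.
  N_0 = 3
  Explicitly: d, a, c.
So there are 3 ground terms available for substitution.
There are 2 variables to instantiate (x4, x2), each occurring in at least one literal, so different choices give different ground instances.
Number of ground instances = 3^2 = 9.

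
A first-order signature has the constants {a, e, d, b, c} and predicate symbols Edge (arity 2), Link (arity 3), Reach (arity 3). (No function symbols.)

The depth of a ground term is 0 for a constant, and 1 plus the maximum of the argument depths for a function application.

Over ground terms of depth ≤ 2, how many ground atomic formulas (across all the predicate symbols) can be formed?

First count ground terms of depth ≤ 2.
With no function symbols every ground term is a constant, so there are exactly 5 ground terms at every depth bound.
N_0 = 5
N_1 = 5
N_2 = 5
So |H| = 5.
A ground atom is a predicate applied to a tuple of terms from H, so the count is the sum over predicates of |H|^arity:
  Edge: 5^2 = 25;  Link: 5^3 = 125;  Reach: 5^3 = 125
Total ground atoms: 25 + 125 + 125 = 275.

275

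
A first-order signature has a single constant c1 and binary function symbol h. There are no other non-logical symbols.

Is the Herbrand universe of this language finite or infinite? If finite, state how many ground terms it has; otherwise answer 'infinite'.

The signature has at least one function symbol (h, arity 2) and at least one constant (c1).
Iterating h gives infinitely many distinct ground terms: c1, h(c1, c1), h(h(c1, c1), h(c1, c1)), ...
So the Herbrand universe is infinite.

infinite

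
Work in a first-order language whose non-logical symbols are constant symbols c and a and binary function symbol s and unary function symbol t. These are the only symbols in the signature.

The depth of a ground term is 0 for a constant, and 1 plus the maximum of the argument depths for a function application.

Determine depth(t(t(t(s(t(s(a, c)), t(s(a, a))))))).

depth(s(a, c)) = 1 + max(0, 0) = 1
depth(t(s(a, c))) = 1 + depth(s(a, c)) = 1 + 1 = 2
depth(s(a, a)) = 1 + max(0, 0) = 1
depth(t(s(a, a))) = 1 + depth(s(a, a)) = 1 + 1 = 2
depth(s(t(s(a, c)), t(s(a, a)))) = 1 + max(2, 2) = 3
depth(t(s(t(s(a, c)), t(s(a, a))))) = 1 + depth(s(t(s(a, c)), t(s(a, a)))) = 1 + 3 = 4
depth(t(t(s(t(s(a, c)), t(s(a, a)))))) = 1 + depth(t(s(t(s(a, c)), t(s(a, a))))) = 1 + 4 = 5
depth(t(t(t(s(t(s(a, c)), t(s(a, a))))))) = 1 + depth(t(t(s(t(s(a, c)), t(s(a, a)))))) = 1 + 5 = 6

6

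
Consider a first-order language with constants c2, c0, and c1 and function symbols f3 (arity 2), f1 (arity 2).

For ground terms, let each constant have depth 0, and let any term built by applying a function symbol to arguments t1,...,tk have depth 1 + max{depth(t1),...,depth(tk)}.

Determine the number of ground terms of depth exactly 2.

864

Let N_k = |{terms of depth ≤ k}|. Then N_0 = 3 and N_k = 3 + N_{k-1}^2 + N_{k-1}^2 for k ≥ 1 (one summand per function symbol, arity giving the exponent).
N_0 = 3
N_1 = 3 + 3^2 + 3^2 = 21
N_2 = 3 + 21^2 + 21^2 = 885
Terms of depth exactly 2: N_2 − N_1 = 885 − 21 = 864.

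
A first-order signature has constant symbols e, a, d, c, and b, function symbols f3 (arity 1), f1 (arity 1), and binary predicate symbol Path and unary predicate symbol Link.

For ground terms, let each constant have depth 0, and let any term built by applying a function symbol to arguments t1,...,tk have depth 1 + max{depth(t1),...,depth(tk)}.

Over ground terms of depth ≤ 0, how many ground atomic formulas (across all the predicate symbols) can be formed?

30

First count ground terms of depth ≤ 0.
Write N_k for the number of ground terms of depth ≤ k. A term of depth ≤ k is either a constant or a function symbol applied to arguments of depth ≤ k−1, so N_k = 5 + N_{k-1} + N_{k-1}.
N_0 = 5
So |H| = 5.
For each predicate symbol, the number of ground atoms is |H| raised to its arity; summing:
  Path: 5^2 = 25;  Link: 5
Total ground atoms: 25 + 5 = 30.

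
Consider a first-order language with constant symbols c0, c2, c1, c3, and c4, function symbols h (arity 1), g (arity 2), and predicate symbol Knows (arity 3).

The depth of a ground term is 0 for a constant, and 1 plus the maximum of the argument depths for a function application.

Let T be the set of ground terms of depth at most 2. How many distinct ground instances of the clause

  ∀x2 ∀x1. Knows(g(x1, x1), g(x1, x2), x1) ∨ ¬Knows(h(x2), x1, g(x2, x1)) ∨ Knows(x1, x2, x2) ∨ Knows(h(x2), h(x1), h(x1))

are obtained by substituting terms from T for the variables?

Ground terms of depth ≤ 2:
  If N_k denotes the number of depth-≤k ground terms, the 5 constants give N_0 = 5, and each function symbol of arity r contributes N_{k-1}^r new terms at level k: N_k = 5 + N_{k-1} + N_{k-1}^2.
  N_0 = 5
  N_1 = 5 + 5 + 5^2 = 35
  N_2 = 5 + 35 + 35^2 = 1265
So there are 1265 ground terms available for substitution.
Each of x2, x1 ranges independently over the available ground terms, and distinct assignments produce distinct instances.
Number of ground instances = 1265^2 = 1600225.

1600225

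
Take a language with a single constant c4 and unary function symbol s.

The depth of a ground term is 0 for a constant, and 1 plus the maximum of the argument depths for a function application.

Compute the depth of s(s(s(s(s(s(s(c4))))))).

depth(s(c4)) = 1 + depth(c4) = 1 + 0 = 1
depth(s(s(c4))) = 1 + depth(s(c4)) = 1 + 1 = 2
depth(s(s(s(c4)))) = 1 + depth(s(s(c4))) = 1 + 2 = 3
depth(s(s(s(s(c4))))) = 1 + depth(s(s(s(c4)))) = 1 + 3 = 4
depth(s(s(s(s(s(c4)))))) = 1 + depth(s(s(s(s(c4))))) = 1 + 4 = 5
depth(s(s(s(s(s(s(c4))))))) = 1 + depth(s(s(s(s(s(c4)))))) = 1 + 5 = 6
depth(s(s(s(s(s(s(s(c4)))))))) = 1 + depth(s(s(s(s(s(s(c4))))))) = 1 + 6 = 7

7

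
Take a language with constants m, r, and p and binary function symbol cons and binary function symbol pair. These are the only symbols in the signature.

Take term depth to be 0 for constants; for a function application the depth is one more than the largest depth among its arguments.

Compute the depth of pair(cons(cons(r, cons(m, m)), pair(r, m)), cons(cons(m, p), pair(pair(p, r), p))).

depth(cons(m, m)) = 1 + max(0, 0) = 1
depth(cons(r, cons(m, m))) = 1 + max(0, 1) = 2
depth(pair(r, m)) = 1 + max(0, 0) = 1
depth(cons(cons(r, cons(m, m)), pair(r, m))) = 1 + max(2, 1) = 3
depth(cons(m, p)) = 1 + max(0, 0) = 1
depth(pair(p, r)) = 1 + max(0, 0) = 1
depth(pair(pair(p, r), p)) = 1 + max(1, 0) = 2
depth(cons(cons(m, p), pair(pair(p, r), p))) = 1 + max(1, 2) = 3
depth(pair(cons(cons(r, cons(m, m)), pair(r, m)), cons(cons(m, p), pair(pair(p, r), p)))) = 1 + max(3, 3) = 4

4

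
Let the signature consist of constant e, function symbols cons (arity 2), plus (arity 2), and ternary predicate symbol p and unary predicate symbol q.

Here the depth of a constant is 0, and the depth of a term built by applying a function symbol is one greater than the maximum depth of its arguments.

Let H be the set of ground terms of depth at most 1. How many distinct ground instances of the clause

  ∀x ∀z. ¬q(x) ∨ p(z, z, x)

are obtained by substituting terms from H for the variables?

9

Ground terms of depth ≤ 1:
  Let N_k = |{terms of depth ≤ k}|. Then N_0 = 1 and N_k = 1 + N_{k-1}^2 + N_{k-1}^2 for k ≥ 1 (one summand per function symbol, arity giving the exponent).
  N_0 = 1
  N_1 = 1 + 1^2 + 1^2 = 3
  Explicitly: e, cons(e, e), plus(e, e).
So there are 3 ground terms available for substitution.
The clause has 2 distinct variables (x, z), each appearing in the body. In the free term algebra distinct substitutions yield syntactically distinct ground instances.
Number of ground instances = 3^2 = 9.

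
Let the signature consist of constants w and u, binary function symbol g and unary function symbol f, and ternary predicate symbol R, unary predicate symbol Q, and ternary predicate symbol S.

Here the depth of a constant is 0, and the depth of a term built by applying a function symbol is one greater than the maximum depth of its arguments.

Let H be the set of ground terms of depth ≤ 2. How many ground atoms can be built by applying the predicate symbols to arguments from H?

First count ground terms of depth ≤ 2.
Count level by level. With function symbols g/2, f/1, the terms of depth ≤ k are the 2 constants together with each function applied to depth-≤(k−1) tuples, so N_k = 2 + N_{k-1}^2 + N_{k-1}.
N_0 = 2
N_1 = 2 + 2^2 + 2 = 8
N_2 = 2 + 8^2 + 8 = 74
So |H| = 74.
Each predicate of arity r yields |H|^r ground atoms (one per choice of an r-tuple from H):
  R: 74^3 = 405224;  Q: 74;  S: 74^3 = 405224
Total ground atoms: 405224 + 74 + 405224 = 810522.

810522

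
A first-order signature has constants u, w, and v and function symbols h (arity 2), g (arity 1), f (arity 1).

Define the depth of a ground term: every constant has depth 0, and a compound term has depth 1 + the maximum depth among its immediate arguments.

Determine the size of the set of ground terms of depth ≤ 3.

132498

Let N_k = |{terms of depth ≤ k}|. Then N_0 = 3 and N_k = 3 + N_{k-1}^2 + N_{k-1} + N_{k-1} for k ≥ 1 (one summand per function symbol, arity giving the exponent).
N_0 = 3
N_1 = 3 + 3^2 + 3 + 3 = 18
N_2 = 3 + 18^2 + 18 + 18 = 363
N_3 = 3 + 363^2 + 363 + 363 = 132498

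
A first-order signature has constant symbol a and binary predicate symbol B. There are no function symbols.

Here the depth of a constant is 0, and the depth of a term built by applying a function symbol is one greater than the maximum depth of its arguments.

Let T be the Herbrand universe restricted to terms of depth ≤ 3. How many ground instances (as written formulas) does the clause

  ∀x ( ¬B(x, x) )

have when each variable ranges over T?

1

Ground terms of depth ≤ 3:
  With no function symbols every ground term is a constant, so there is exactly 1 ground term at every depth bound.
  N_0 = 1
  N_1 = 1
  N_2 = 1
  N_3 = 1
  Explicitly: a.
So there is exactly 1 ground term available for substitution.
The clause has 1 distinct variable (x), which appears in the body. In the free term algebra distinct substitutions yield syntactically distinct ground instances.
Number of ground instances = 1.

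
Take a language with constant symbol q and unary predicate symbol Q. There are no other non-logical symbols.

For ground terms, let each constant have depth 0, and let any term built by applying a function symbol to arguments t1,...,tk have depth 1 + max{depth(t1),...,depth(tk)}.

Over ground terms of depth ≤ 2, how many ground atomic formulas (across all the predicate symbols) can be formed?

First count ground terms of depth ≤ 2.
With no function symbols every ground term is a constant, so there is exactly 1 ground term at every depth bound.
N_0 = 1
N_1 = 1
N_2 = 1
Explicitly: q.
So |H| = 1.
Ground atoms are formed by filling each argument slot of a predicate with a term from H, so an r-ary predicate gives |H|^r atoms:
  Q: 1
Total ground atoms: 1.

1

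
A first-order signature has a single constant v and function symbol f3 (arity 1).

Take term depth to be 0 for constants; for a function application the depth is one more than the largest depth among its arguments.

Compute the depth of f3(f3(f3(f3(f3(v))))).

depth(f3(v)) = 1 + depth(v) = 1 + 0 = 1
depth(f3(f3(v))) = 1 + depth(f3(v)) = 1 + 1 = 2
depth(f3(f3(f3(v)))) = 1 + depth(f3(f3(v))) = 1 + 2 = 3
depth(f3(f3(f3(f3(v))))) = 1 + depth(f3(f3(f3(v)))) = 1 + 3 = 4
depth(f3(f3(f3(f3(f3(v)))))) = 1 + depth(f3(f3(f3(f3(v))))) = 1 + 4 = 5

5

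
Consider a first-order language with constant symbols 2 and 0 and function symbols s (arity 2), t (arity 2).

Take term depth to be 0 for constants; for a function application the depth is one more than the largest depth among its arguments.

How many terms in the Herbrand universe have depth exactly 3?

81408

Count level by level. With function symbols s/2, t/2, the terms of depth ≤ k are the 2 constants together with each function applied to depth-≤(k−1) tuples, so N_k = 2 + N_{k-1}^2 + N_{k-1}^2.
N_0 = 2
N_1 = 2 + 2^2 + 2^2 = 10
N_2 = 2 + 10^2 + 10^2 = 202
N_3 = 2 + 202^2 + 202^2 = 81610
Terms of depth exactly 3: N_3 − N_2 = 81610 − 202 = 81408.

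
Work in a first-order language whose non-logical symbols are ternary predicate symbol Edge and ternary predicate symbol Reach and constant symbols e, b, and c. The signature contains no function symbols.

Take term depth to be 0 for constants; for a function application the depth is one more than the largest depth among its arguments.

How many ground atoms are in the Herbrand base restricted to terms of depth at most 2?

First count ground terms of depth ≤ 2.
With no function symbols every ground term is a constant, so there are exactly 3 ground terms at every depth bound.
N_0 = 3
N_1 = 3
N_2 = 3
So |H| = 3.
For each predicate symbol, the number of ground atoms is |H| raised to its arity; summing:
  Edge: 3^3 = 27;  Reach: 3^3 = 27
Total ground atoms: 27 + 27 = 54.

54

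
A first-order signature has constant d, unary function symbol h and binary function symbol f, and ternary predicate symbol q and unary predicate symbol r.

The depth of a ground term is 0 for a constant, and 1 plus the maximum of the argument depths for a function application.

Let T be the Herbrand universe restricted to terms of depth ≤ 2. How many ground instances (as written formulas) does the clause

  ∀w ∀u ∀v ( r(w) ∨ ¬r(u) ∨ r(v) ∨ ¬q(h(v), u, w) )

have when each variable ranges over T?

Ground terms of depth ≤ 2:
  Count level by level. With function symbols h/1, f/2, the terms of depth ≤ k are the 1 constant together with each function applied to depth-≤(k−1) tuples, so N_k = 1 + N_{k-1} + N_{k-1}^2.
  N_0 = 1
  N_1 = 1 + 1 + 1^2 = 3
  N_2 = 1 + 3 + 3^2 = 13
So there are 13 ground terms available for substitution.
There are 3 variables to instantiate (w, u, v), each occurring in at least one literal, so different choices give different ground instances.
Number of ground instances = 13^3 = 2197.

2197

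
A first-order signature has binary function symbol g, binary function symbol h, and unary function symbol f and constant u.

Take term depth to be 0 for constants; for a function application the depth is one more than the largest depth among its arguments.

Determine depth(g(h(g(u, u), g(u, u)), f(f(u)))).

3

depth(g(u, u)) = 1 + max(0, 0) = 1
depth(h(g(u, u), g(u, u))) = 1 + max(1, 1) = 2
depth(f(u)) = 1 + depth(u) = 1 + 0 = 1
depth(f(f(u))) = 1 + depth(f(u)) = 1 + 1 = 2
depth(g(h(g(u, u), g(u, u)), f(f(u)))) = 1 + max(2, 2) = 3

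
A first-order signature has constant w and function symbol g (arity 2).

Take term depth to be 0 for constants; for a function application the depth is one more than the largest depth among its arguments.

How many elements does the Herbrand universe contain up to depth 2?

5

Let N_k count ground terms of depth at most k. Each non-constant term of depth ≤ k is some function symbol applied to depth-≤(k−1) arguments, giving N_k = 1 + N_{k-1}^2.
N_0 = 1
N_1 = 1 + 1^2 = 2
N_2 = 1 + 2^2 = 5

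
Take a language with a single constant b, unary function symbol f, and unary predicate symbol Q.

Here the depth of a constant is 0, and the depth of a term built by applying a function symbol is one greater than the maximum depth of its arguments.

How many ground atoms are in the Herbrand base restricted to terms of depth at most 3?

First count ground terms of depth ≤ 3.
If N_k denotes the number of depth-≤k ground terms, the 1 constant gives N_0 = 1, and each function symbol of arity r contributes N_{k-1}^r new terms at level k: N_k = 1 + N_{k-1}.
N_0 = 1
N_1 = 1 + 1 = 2
N_2 = 1 + 2 = 3
N_3 = 1 + 3 = 4
Explicitly: b, f(b), f(f(b)), f(f(f(b))).
So |H| = 4.
A ground atom is a predicate applied to a tuple of terms from H, so the count is the sum over predicates of |H|^arity:
  Q: 4
Total ground atoms: 4.

4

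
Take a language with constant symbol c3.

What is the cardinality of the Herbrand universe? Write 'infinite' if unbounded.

1

There are no function symbols, so the only ground term is the single constant.
The Herbrand universe is {c3}, finite with 1 element.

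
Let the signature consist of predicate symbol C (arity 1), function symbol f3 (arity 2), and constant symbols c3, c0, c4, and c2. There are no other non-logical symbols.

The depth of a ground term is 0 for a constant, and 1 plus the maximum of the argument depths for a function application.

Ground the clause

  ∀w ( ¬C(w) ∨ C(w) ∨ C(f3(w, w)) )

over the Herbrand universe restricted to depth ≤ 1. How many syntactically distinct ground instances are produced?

20

Ground terms of depth ≤ 1:
  Let N_k count ground terms of depth at most k. Each non-constant term of depth ≤ k is some function symbol applied to depth-≤(k−1) arguments, giving N_k = 4 + N_{k-1}^2.
  N_0 = 4
  N_1 = 4 + 4^2 = 20
So there are 20 ground terms available for substitution.
There is 1 variable to instantiate (w),  occurring in at least one literal, so different choices give different ground instances.
Number of ground instances = 20.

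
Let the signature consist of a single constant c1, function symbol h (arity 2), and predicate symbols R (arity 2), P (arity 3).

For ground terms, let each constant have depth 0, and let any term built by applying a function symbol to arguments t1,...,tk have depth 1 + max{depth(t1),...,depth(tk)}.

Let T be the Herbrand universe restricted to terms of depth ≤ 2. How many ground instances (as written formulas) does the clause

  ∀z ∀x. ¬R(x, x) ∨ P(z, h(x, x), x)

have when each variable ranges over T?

25

Ground terms of depth ≤ 2:
  Write N_k for the number of ground terms of depth ≤ k. A term of depth ≤ k is either a constant or a function symbol applied to arguments of depth ≤ k−1, so N_k = 1 + N_{k-1}^2.
  N_0 = 1
  N_1 = 1 + 1^2 = 2
  N_2 = 1 + 2^2 = 5
So there are 5 ground terms available for substitution.
The clause has 2 distinct variables (z, x), each appearing in the body. In the free term algebra distinct substitutions yield syntactically distinct ground instances.
Number of ground instances = 5^2 = 25.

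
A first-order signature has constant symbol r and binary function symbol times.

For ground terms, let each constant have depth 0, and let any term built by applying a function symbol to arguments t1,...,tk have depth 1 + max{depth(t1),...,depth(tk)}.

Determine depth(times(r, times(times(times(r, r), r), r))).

depth(times(r, r)) = 1 + max(0, 0) = 1
depth(times(times(r, r), r)) = 1 + max(1, 0) = 2
depth(times(times(times(r, r), r), r)) = 1 + max(2, 0) = 3
depth(times(r, times(times(times(r, r), r), r))) = 1 + max(0, 3) = 4

4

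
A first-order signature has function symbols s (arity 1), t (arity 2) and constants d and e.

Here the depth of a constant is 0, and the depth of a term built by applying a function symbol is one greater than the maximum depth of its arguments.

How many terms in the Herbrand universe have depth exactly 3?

Write N_k for the number of ground terms of depth ≤ k. A term of depth ≤ k is either a constant or a function symbol applied to arguments of depth ≤ k−1, so N_k = 2 + N_{k-1} + N_{k-1}^2.
N_0 = 2
N_1 = 2 + 2 + 2^2 = 8
N_2 = 2 + 8 + 8^2 = 74
N_3 = 2 + 74 + 74^2 = 5552
Terms of depth exactly 3: N_3 − N_2 = 5552 − 74 = 5478.

5478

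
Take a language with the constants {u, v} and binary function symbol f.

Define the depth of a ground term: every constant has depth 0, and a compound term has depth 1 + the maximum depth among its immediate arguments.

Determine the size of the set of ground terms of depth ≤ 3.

1446

Count level by level. With function symbols f/2, the terms of depth ≤ k are the 2 constants together with each function applied to depth-≤(k−1) tuples, so N_k = 2 + N_{k-1}^2.
N_0 = 2
N_1 = 2 + 2^2 = 6
N_2 = 2 + 6^2 = 38
N_3 = 2 + 38^2 = 1446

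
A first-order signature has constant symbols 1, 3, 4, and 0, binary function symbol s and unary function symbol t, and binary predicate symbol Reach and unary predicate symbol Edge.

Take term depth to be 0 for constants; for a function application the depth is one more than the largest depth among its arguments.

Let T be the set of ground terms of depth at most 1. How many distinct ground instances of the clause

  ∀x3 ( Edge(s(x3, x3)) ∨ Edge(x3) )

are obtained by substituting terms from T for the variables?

24

Ground terms of depth ≤ 1:
  Let N_k = |{terms of depth ≤ k}|. Then N_0 = 4 and N_k = 4 + N_{k-1}^2 + N_{k-1} for k ≥ 1 (one summand per function symbol, arity giving the exponent).
  N_0 = 4
  N_1 = 4 + 4^2 + 4 = 24
So there are 24 ground terms available for substitution.
The variable x3 ranges independently over the available ground terms, and distinct assignments produce distinct instances.
Number of ground instances = 24.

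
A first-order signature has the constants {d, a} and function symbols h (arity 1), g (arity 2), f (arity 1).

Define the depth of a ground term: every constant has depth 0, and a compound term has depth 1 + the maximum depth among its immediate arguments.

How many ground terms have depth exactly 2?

112

If N_k denotes the number of depth-≤k ground terms, the 2 constants give N_0 = 2, and each function symbol of arity r contributes N_{k-1}^r new terms at level k: N_k = 2 + N_{k-1} + N_{k-1}^2 + N_{k-1}.
N_0 = 2
N_1 = 2 + 2 + 2^2 + 2 = 10
N_2 = 2 + 10 + 10^2 + 10 = 122
Terms of depth exactly 2: N_2 − N_1 = 122 − 10 = 112.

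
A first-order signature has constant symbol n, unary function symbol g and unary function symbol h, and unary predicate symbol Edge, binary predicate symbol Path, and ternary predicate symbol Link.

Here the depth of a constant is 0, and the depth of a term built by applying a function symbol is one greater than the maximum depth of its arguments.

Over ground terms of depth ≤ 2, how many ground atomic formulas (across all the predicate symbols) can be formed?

First count ground terms of depth ≤ 2.
Let N_k count ground terms of depth at most k. Each non-constant term of depth ≤ k is some function symbol applied to depth-≤(k−1) arguments, giving N_k = 1 + N_{k-1} + N_{k-1}.
N_0 = 1
N_1 = 1 + 1 + 1 = 3
N_2 = 1 + 3 + 3 = 7
Explicitly: n, g(n), g(g(n)), g(h(n)), h(n), h(g(n)), h(h(n)).
So |H| = 7.
For each predicate symbol, the number of ground atoms is |H| raised to its arity; summing:
  Edge: 7;  Path: 7^2 = 49;  Link: 7^3 = 343
Total ground atoms: 7 + 49 + 343 = 399.

399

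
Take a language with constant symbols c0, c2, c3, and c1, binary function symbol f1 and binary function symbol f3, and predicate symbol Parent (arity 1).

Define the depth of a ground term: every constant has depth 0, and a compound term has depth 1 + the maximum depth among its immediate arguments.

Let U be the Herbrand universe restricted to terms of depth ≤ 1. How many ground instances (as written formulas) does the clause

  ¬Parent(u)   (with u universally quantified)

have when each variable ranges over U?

Ground terms of depth ≤ 1:
  If N_k denotes the number of depth-≤k ground terms, the 4 constants give N_0 = 4, and each function symbol of arity r contributes N_{k-1}^r new terms at level k: N_k = 4 + N_{k-1}^2 + N_{k-1}^2.
  N_0 = 4
  N_1 = 4 + 4^2 + 4^2 = 36
So there are 36 ground terms available for substitution.
The variable u ranges independently over the available ground terms, and distinct assignments produce distinct instances.
Number of ground instances = 36.

36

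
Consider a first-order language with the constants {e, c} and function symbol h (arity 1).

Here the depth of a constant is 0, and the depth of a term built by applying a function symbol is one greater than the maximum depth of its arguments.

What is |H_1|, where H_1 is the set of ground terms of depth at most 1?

4

Let N_k = |{terms of depth ≤ k}|. Then N_0 = 2 and N_k = 2 + N_{k-1} for k ≥ 1 (one summand per function symbol, arity giving the exponent).
N_0 = 2
N_1 = 2 + 2 = 4
Explicitly: e, c, h(e), h(c).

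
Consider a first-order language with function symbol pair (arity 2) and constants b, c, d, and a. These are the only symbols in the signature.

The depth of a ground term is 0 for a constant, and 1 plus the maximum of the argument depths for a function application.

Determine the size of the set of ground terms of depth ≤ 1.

20

If N_k denotes the number of depth-≤k ground terms, the 4 constants give N_0 = 4, and each function symbol of arity r contributes N_{k-1}^r new terms at level k: N_k = 4 + N_{k-1}^2.
N_0 = 4
N_1 = 4 + 4^2 = 20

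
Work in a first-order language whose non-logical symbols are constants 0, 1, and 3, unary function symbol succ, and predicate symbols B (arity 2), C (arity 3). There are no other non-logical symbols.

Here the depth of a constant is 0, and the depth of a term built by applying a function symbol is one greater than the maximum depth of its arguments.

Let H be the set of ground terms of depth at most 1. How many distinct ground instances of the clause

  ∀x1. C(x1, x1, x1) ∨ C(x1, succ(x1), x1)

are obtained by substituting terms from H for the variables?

6

Ground terms of depth ≤ 1:
  If N_k denotes the number of depth-≤k ground terms, the 3 constants give N_0 = 3, and each function symbol of arity r contributes N_{k-1}^r new terms at level k: N_k = 3 + N_{k-1}.
  N_0 = 3
  N_1 = 3 + 3 = 6
So there are 6 ground terms available for substitution.
The variable x1 ranges independently over the available ground terms, and distinct assignments produce distinct instances.
Number of ground instances = 6.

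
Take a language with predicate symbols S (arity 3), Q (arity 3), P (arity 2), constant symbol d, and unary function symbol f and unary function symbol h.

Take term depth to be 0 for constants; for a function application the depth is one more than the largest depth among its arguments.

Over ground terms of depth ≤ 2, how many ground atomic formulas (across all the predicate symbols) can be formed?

First count ground terms of depth ≤ 2.
If N_k denotes the number of depth-≤k ground terms, the 1 constant gives N_0 = 1, and each function symbol of arity r contributes N_{k-1}^r new terms at level k: N_k = 1 + N_{k-1} + N_{k-1}.
N_0 = 1
N_1 = 1 + 1 + 1 = 3
N_2 = 1 + 3 + 3 = 7
So |H| = 7.
Each predicate of arity r yields |H|^r ground atoms (one per choice of an r-tuple from H):
  S: 7^3 = 343;  Q: 7^3 = 343;  P: 7^2 = 49
Total ground atoms: 343 + 343 + 49 = 735.

735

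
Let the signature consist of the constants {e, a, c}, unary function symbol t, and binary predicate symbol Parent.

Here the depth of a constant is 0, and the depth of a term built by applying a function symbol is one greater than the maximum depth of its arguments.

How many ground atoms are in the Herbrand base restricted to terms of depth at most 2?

First count ground terms of depth ≤ 2.
Count level by level. With function symbols t/1, the terms of depth ≤ k are the 3 constants together with each function applied to depth-≤(k−1) tuples, so N_k = 3 + N_{k-1}.
N_0 = 3
N_1 = 3 + 3 = 6
N_2 = 3 + 6 = 9
So |H| = 9.
Ground atoms are formed by filling each argument slot of a predicate with a term from H, so an r-ary predicate gives |H|^r atoms:
  Parent: 9^2 = 81
Total ground atoms: 81.

81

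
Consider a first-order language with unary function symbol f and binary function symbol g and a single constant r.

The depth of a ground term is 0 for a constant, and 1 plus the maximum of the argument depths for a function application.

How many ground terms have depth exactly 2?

10

Let N_k count ground terms of depth at most k. Each non-constant term of depth ≤ k is some function symbol applied to depth-≤(k−1) arguments, giving N_k = 1 + N_{k-1} + N_{k-1}^2.
N_0 = 1
N_1 = 1 + 1 + 1^2 = 3
N_2 = 1 + 3 + 3^2 = 13
Terms of depth exactly 2: N_2 − N_1 = 13 − 3 = 10.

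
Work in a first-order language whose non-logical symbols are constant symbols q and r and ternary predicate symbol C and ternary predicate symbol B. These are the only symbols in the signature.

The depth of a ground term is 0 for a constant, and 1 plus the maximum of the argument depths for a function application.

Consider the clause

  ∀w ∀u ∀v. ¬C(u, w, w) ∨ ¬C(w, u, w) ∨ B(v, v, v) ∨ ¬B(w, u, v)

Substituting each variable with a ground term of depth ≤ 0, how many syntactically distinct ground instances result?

8

Ground terms of depth ≤ 0:
  With no function symbols every ground term is a constant, so there are exactly 2 ground terms at every depth bound.
  N_0 = 2
So there are 2 ground terms available for substitution.
The clause has 3 distinct variables (w, u, v), each appearing in the body. In the free term algebra distinct substitutions yield syntactically distinct ground instances.
Number of ground instances = 2^3 = 8.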